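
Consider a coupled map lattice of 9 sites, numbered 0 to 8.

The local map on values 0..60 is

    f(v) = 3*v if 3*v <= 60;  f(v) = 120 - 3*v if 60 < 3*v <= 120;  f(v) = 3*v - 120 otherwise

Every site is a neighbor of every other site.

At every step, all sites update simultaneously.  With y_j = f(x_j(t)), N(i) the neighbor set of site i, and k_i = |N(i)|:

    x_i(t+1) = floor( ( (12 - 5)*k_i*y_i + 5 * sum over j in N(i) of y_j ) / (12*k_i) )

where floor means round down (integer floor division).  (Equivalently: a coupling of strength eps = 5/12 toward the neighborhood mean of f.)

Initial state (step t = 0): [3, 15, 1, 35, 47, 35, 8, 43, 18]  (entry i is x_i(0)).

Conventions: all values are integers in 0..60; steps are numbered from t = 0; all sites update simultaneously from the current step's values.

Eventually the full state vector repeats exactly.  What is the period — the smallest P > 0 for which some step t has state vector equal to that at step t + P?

Simulating step by step:
t=0: [3, 15, 1, 35, 47, 35, 8, 43, 18]
t=1: [14, 34, 11, 18, 21, 18, 22, 14, 38]
t=2: [41, 28, 36, 47, 49, 47, 47, 41, 21]
t=3: [12, 29, 16, 21, 24, 21, 21, 12, 40]
t=4: [38, 36, 44, 49, 44, 49, 49, 38, 19]
t=5: [12, 16, 16, 24, 16, 24, 24, 12, 39]
t=6: [38, 44, 44, 44, 44, 44, 44, 38, 20]
t=7: [10, 13, 13, 13, 13, 13, 13, 10, 39]
t=8: [31, 36, 36, 36, 36, 36, 36, 31, 17]
t=9: [23, 15, 15, 15, 15, 15, 15, 23, 36]
t=10: [47, 43, 43, 43, 43, 43, 43, 47, 26]
t=11: [18, 11, 11, 11, 11, 11, 11, 18, 29]
t=12: [46, 35, 35, 35, 35, 35, 35, 46, 35]
t=13: [16, 15, 15, 15, 15, 15, 15, 16, 15]
t=14: [46, 45, 45, 45, 45, 45, 45, 46, 45]
t=15: [16, 15, 15, 15, 15, 15, 15, 16, 15]

Answer: 2
Key observation: The state at step 13, [16, 15, 15, 15, 15, 15, 15, 16, 15], reappears at step 15 — and no state repeats earlier — so the cycle the system enters has period 2.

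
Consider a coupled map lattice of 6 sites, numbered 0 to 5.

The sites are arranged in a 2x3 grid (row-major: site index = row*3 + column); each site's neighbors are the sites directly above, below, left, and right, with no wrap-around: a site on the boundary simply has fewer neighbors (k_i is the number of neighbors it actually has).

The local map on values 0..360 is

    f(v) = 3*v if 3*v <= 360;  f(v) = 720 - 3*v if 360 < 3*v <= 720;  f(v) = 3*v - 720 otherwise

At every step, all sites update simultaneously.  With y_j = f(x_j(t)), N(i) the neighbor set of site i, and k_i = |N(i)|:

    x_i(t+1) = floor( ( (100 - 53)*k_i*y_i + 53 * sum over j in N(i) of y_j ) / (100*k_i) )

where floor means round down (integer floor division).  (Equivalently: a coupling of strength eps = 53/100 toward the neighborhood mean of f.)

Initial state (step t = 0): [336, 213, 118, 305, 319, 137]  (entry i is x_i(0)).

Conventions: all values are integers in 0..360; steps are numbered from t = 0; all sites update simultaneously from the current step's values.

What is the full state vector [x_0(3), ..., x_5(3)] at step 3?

Simulating step by step:
t=0: [336, 213, 118, 305, 319, 137]
t=1: [208, 193, 269, 230, 214, 301]
t=2: [90, 112, 126, 60, 99, 129]
t=3: [263, 318, 338, 234, 289, 325]

Answer: [263, 318, 338, 234, 289, 325]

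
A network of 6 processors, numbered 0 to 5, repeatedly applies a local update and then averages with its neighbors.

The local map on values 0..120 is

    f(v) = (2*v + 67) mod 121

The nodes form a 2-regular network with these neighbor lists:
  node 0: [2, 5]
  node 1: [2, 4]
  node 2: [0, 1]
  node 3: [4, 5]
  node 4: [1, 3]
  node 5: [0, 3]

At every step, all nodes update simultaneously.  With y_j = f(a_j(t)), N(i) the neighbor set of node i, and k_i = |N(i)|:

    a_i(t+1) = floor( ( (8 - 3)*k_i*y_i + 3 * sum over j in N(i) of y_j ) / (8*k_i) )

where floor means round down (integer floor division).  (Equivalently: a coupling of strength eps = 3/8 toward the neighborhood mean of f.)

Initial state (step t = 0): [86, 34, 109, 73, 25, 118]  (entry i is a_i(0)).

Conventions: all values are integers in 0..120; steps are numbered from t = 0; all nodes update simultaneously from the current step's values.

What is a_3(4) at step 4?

Answer: a_3(4) = 37

Derivation:
t=0: [86, 34, 109, 73, 25, 118]
t=1: [93, 38, 51, 90, 93, 77]
t=2: [34, 24, 36, 23, 11, 65]
t=3: [26, 91, 35, 101, 98, 71]
t=4: [93, 11, 33, 37, 19, 82]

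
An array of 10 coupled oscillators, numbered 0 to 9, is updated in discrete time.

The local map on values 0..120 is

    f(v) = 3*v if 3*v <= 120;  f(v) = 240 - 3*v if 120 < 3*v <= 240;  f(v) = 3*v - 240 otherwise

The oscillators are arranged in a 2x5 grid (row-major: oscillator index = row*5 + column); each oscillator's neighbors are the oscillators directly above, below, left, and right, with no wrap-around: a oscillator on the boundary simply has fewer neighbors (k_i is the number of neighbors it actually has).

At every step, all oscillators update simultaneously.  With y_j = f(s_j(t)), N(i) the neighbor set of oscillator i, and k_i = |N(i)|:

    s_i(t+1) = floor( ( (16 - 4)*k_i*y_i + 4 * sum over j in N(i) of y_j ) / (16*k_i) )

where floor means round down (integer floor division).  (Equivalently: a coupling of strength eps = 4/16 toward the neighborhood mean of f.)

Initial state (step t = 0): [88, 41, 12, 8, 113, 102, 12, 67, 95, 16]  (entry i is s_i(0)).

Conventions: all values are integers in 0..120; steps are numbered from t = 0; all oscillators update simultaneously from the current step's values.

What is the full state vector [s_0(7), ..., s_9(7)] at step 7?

Simulating step by step:
t=0: [88, 41, 12, 8, 113, 102, 12, 67, 95, 16]
t=1: [40, 95, 42, 33, 83, 57, 45, 39, 43, 54]
t=2: [104, 62, 107, 93, 28, 79, 98, 115, 107, 73]
t=3: [61, 57, 77, 49, 70, 18, 54, 96, 74, 36]
t=4: [58, 63, 24, 74, 47, 57, 72, 44, 34, 87]
t=5: [64, 51, 68, 36, 79, 63, 37, 97, 88, 40]
t=6: [53, 81, 47, 86, 30, 58, 99, 52, 41, 93]
t=7: [69, 22, 83, 39, 74, 66, 55, 85, 99, 55]

Answer: [69, 22, 83, 39, 74, 66, 55, 85, 99, 55]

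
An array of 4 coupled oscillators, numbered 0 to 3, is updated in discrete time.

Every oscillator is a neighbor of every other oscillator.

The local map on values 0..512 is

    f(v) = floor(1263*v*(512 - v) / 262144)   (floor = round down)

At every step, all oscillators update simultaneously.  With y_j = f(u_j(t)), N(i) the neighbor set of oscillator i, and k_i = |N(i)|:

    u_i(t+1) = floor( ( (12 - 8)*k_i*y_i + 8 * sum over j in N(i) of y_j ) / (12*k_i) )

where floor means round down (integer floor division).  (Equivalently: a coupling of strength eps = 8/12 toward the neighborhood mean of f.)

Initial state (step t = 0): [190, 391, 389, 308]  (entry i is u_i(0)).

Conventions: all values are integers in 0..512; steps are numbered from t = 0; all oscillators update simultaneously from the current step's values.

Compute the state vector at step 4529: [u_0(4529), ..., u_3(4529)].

Simulating step by step:
t=0: [190, 391, 389, 308]
t=1: [266, 259, 259, 267]
t=2: [315, 315, 315, 315]
t=3: [298, 298, 298, 298]
t=4: [307, 307, 307, 307]
t=5: [303, 303, 303, 303]
t=6: [305, 305, 305, 305]
t=7: [304, 304, 304, 304]
t=8: [304, 304, 304, 304]

Answer: [304, 304, 304, 304]
Key observation: The state at step 7, [304, 304, 304, 304], reappears at step 8: the system is in a cycle of period 1 from step 7 on.  Therefore the state at step 4529 equals the state at step 7 + ((4529 - 7) mod 1) = 7, which is [304, 304, 304, 304].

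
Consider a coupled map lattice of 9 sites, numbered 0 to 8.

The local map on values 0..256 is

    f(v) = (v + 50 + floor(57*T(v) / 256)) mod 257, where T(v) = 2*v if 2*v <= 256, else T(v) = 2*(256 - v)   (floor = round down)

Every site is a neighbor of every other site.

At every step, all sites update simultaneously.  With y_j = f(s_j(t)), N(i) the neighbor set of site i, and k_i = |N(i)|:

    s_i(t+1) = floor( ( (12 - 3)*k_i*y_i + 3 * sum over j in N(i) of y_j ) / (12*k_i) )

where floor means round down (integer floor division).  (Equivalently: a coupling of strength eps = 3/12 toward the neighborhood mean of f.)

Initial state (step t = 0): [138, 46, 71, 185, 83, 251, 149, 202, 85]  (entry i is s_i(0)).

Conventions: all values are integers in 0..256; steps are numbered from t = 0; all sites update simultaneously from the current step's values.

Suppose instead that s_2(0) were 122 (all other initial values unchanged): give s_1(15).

Simulating step by step:
t=0: [138, 46, 122, 185, 83, 251, 149, 202, 85]
t=1: [211, 122, 201, 45, 160, 71, 215, 52, 162]
t=2: [54, 199, 50, 119, 218, 146, 55, 127, 219]
t=3: [127, 48, 123, 194, 55, 211, 128, 203, 56]
t=4: [202, 120, 198, 45, 128, 52, 204, 48, 128]
t=5: [48, 194, 46, 117, 203, 124, 48, 120, 203]
t=6: [119, 43, 117, 191, 47, 198, 119, 193, 47]
t=7: [191, 113, 190, 41, 116, 44, 191, 42, 116]
t=8: [40, 184, 40, 110, 187, 112, 40, 110, 187]
t=9: [107, 37, 107, 180, 37, 182, 107, 180, 37]
t=10: [176, 103, 176, 33, 103, 34, 176, 33, 103]
t=11: [30, 170, 30, 97, 170, 99, 30, 97, 170]
t=12: [93, 27, 93, 163, 27, 165, 93, 163, 27]
t=13: [181, 113, 181, 232, 113, 232, 181, 232, 113]
t=14: [28, 177, 28, 49, 177, 49, 28, 49, 177]
t=15: [84, 23, 84, 106, 23, 106, 84, 106, 23]

Answer: s_1(15) = 23
Key observation: This trace re-runs the system from the modified initial state.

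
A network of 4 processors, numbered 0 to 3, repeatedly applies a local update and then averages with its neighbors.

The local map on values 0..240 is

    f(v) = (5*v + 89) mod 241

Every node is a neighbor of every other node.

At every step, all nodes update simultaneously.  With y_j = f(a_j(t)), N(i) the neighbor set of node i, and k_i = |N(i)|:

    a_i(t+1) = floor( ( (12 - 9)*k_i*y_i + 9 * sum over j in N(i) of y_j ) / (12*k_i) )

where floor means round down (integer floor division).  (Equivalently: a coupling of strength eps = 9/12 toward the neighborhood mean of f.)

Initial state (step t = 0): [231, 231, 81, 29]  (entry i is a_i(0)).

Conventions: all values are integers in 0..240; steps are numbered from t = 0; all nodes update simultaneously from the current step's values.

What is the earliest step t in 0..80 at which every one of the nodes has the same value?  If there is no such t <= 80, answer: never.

Answer: 1
Key observation: Synchronization is absorbing here: once all nodes are equal they stay equal, and step 1 is the first all-equal step.

Derivation:
t=0: [231, 231, 81, 29]  (not all equal)
t=1: [81, 81, 81, 81]  (all equal)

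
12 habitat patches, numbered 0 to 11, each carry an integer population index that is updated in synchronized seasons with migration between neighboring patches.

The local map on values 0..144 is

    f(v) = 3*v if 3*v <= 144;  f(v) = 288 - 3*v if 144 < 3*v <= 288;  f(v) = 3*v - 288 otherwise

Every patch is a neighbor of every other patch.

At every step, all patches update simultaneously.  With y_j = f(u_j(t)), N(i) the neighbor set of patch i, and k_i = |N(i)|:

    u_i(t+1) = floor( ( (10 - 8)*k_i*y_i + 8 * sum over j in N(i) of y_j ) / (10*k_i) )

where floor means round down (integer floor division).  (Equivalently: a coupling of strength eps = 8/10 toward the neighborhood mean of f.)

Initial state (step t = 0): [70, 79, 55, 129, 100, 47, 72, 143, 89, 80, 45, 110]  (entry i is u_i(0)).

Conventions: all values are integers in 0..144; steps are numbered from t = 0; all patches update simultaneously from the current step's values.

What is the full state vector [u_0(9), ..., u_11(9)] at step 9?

Simulating step by step:
t=0: [70, 79, 55, 129, 100, 47, 72, 143, 89, 80, 45, 110]
t=1: [79, 76, 85, 82, 71, 87, 79, 87, 72, 76, 87, 75]
t=2: [49, 50, 46, 48, 52, 46, 49, 46, 51, 50, 46, 50]
t=3: [138, 138, 138, 138, 137, 138, 138, 138, 137, 138, 138, 138]
t=4: [125, 125, 125, 125, 125, 125, 125, 125, 125, 125, 125, 125]
t=5: [87, 87, 87, 87, 87, 87, 87, 87, 87, 87, 87, 87]
t=6: [27, 27, 27, 27, 27, 27, 27, 27, 27, 27, 27, 27]
t=7: [81, 81, 81, 81, 81, 81, 81, 81, 81, 81, 81, 81]
t=8: [45, 45, 45, 45, 45, 45, 45, 45, 45, 45, 45, 45]
t=9: [135, 135, 135, 135, 135, 135, 135, 135, 135, 135, 135, 135]

Answer: [135, 135, 135, 135, 135, 135, 135, 135, 135, 135, 135, 135]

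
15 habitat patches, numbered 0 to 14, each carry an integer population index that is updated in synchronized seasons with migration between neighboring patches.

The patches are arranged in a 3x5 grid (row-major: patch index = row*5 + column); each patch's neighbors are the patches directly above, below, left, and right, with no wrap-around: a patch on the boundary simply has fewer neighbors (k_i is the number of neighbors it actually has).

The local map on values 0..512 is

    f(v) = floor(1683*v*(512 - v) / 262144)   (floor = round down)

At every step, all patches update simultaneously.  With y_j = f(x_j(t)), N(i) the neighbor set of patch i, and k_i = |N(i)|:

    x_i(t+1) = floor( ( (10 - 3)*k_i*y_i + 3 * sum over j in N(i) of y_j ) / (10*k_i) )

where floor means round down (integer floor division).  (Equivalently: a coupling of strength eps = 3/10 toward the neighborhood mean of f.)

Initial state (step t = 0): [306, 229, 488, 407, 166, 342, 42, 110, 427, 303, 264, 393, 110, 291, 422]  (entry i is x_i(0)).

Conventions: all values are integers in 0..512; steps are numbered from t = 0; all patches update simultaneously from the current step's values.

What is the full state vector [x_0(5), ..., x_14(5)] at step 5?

Simulating step by step:
t=0: [306, 229, 488, 407, 166, 342, 42, 110, 427, 303, 264, 393, 110, 291, 422]
t=1: [401, 351, 149, 259, 359, 356, 191, 251, 266, 368, 394, 292, 297, 364, 292]
t=2: [307, 355, 363, 405, 360, 346, 391, 411, 408, 356, 323, 398, 404, 365, 391]
t=3: [391, 355, 333, 291, 340, 367, 308, 276, 283, 341, 372, 301, 286, 326, 317]
t=4: [316, 358, 386, 405, 380, 342, 396, 413, 410, 380, 346, 400, 411, 394, 391]
t=5: [386, 347, 307, 284, 315, 367, 301, 268, 274, 314, 356, 293, 270, 292, 305]

Answer: [386, 347, 307, 284, 315, 367, 301, 268, 274, 314, 356, 293, 270, 292, 305]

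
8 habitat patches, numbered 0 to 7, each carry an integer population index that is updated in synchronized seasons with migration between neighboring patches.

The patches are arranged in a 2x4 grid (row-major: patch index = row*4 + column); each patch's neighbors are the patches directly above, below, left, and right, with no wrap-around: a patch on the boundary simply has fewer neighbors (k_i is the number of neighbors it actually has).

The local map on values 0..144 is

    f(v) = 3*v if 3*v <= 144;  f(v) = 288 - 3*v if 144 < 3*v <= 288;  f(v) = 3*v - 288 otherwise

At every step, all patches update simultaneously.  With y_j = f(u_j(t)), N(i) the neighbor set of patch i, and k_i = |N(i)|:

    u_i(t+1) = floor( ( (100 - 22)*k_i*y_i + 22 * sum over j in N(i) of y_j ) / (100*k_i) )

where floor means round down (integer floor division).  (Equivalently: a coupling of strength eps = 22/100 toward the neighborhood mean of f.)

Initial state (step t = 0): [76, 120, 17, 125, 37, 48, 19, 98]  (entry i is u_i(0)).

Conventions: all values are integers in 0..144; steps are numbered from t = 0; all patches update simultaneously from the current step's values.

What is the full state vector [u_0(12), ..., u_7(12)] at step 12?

Simulating step by step:
t=0: [76, 120, 17, 125, 37, 48, 19, 98]
t=1: [66, 74, 55, 74, 109, 129, 59, 20]
t=2: [81, 74, 113, 71, 51, 93, 107, 66]
t=3: [57, 59, 52, 74, 111, 24, 36, 82]
t=4: [108, 110, 123, 70, 55, 75, 102, 51]
t=5: [46, 45, 73, 84, 106, 62, 34, 115]
t=6: [125, 127, 73, 41, 49, 99, 96, 59]
t=7: [93, 84, 69, 115, 120, 24, 13, 100]
t=8: [18, 39, 72, 54, 65, 66, 42, 19]
t=9: [65, 107, 83, 112, 88, 94, 114, 72]
t=10: [78, 35, 40, 49, 29, 12, 50, 67]
t=11: [63, 97, 121, 132, 77, 52, 125, 98]
t=12: [83, 24, 73, 93, 69, 113, 83, 26]

Answer: [83, 24, 73, 93, 69, 113, 83, 26]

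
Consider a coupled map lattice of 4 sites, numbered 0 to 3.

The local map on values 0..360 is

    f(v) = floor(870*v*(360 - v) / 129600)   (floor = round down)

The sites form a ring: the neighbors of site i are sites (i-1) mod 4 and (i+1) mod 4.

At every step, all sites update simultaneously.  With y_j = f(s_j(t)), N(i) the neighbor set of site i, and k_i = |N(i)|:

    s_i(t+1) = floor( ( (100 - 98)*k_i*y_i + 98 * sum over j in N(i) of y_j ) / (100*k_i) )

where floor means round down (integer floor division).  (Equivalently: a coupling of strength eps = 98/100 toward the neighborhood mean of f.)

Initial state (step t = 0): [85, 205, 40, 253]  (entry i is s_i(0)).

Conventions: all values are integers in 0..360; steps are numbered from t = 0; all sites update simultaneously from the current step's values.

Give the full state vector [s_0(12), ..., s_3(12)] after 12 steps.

Answer: [211, 211, 211, 211]

Derivation:
t=0: [85, 205, 40, 253]
t=1: [196, 122, 194, 121]
t=2: [194, 215, 194, 215]
t=3: [209, 215, 209, 215]
t=4: [209, 210, 209, 210]
t=5: [211, 211, 211, 211]
t=6: [211, 211, 211, 211]
t=7: [211, 211, 211, 211]
t=8: [211, 211, 211, 211]
t=9: [211, 211, 211, 211]
t=10: [211, 211, 211, 211]
t=11: [211, 211, 211, 211]
t=12: [211, 211, 211, 211]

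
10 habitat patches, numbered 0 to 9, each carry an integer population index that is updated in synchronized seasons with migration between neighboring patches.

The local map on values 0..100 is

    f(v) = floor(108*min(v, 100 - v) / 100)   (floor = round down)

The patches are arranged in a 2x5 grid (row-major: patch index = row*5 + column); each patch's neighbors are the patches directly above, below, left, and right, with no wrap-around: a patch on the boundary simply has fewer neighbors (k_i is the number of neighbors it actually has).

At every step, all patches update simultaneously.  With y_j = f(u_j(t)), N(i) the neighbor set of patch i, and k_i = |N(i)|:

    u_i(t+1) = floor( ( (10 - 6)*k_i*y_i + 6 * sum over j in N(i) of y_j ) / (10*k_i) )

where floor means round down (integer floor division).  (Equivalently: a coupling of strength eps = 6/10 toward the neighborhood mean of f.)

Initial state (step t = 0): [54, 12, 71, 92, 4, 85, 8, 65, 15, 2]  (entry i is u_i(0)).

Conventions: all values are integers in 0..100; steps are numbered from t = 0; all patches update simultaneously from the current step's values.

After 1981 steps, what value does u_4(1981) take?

Simulating step by step:
t=0: [54, 12, 71, 92, 4, 85, 8, 65, 15, 2]
t=1: [28, 22, 23, 13, 4, 23, 16, 25, 15, 6]
t=2: [26, 23, 22, 14, 7, 23, 21, 22, 15, 8]
t=3: [25, 24, 21, 15, 9, 24, 23, 21, 15, 10]
t=4: [25, 24, 21, 15, 11, 25, 24, 21, 16, 11]
t=5: [26, 24, 21, 16, 12, 26, 24, 21, 16, 12]
t=6: [27, 25, 21, 17, 13, 27, 25, 21, 17, 13]
t=7: [28, 26, 22, 18, 15, 28, 26, 22, 18, 15]
t=8: [29, 27, 23, 19, 16, 29, 27, 23, 19, 16]
t=9: [30, 28, 24, 20, 17, 30, 28, 24, 20, 17]
t=10: [31, 29, 25, 21, 18, 31, 29, 25, 21, 18]
t=11: [32, 30, 26, 22, 19, 32, 30, 26, 22, 19]
t=12: [33, 31, 27, 23, 20, 33, 31, 27, 23, 20]
t=13: [34, 32, 28, 24, 21, 34, 32, 28, 24, 21]
t=14: [35, 33, 29, 25, 22, 35, 33, 29, 25, 22]
t=15: [36, 34, 31, 27, 24, 36, 34, 31, 27, 24]
t=16: [37, 35, 32, 29, 26, 37, 35, 32, 29, 26]
t=17: [38, 36, 34, 31, 28, 38, 36, 34, 31, 28]
t=18: [40, 38, 35, 33, 30, 40, 38, 35, 33, 30]
t=19: [42, 40, 37, 34, 32, 42, 40, 37, 34, 32]
t=20: [44, 42, 39, 36, 34, 44, 42, 39, 36, 34]
t=21: [46, 44, 41, 38, 36, 46, 44, 41, 38, 36]
t=22: [48, 46, 44, 41, 38, 48, 46, 44, 41, 38]
t=23: [50, 49, 46, 44, 41, 50, 49, 46, 44, 41]
t=24: [53, 51, 49, 46, 44, 53, 51, 49, 46, 44]
t=25: [50, 51, 51, 49, 47, 50, 51, 51, 49, 47]
t=26: [53, 52, 52, 51, 50, 53, 52, 52, 51, 50]
t=27: [50, 50, 51, 52, 53, 50, 50, 51, 52, 53]
t=28: [54, 53, 52, 51, 50, 54, 53, 52, 51, 50]
t=29: [49, 50, 51, 52, 53, 49, 50, 51, 52, 53]
t=30: [52, 53, 52, 51, 50, 52, 53, 52, 51, 50]
t=31: [50, 50, 51, 52, 53, 50, 50, 51, 52, 53]

Answer: u_4(1981) = 53
Key observation: The state at step 27, [50, 50, 51, 52, 53, 50, 50, 51, 52, 53], reappears at step 31: the system is in a cycle of period 4 from step 27 on.  Therefore the state at step 1981 equals the state at step 27 + ((1981 - 27) mod 4) = 29, which is [49, 50, 51, 52, 53, 49, 50, 51, 52, 53].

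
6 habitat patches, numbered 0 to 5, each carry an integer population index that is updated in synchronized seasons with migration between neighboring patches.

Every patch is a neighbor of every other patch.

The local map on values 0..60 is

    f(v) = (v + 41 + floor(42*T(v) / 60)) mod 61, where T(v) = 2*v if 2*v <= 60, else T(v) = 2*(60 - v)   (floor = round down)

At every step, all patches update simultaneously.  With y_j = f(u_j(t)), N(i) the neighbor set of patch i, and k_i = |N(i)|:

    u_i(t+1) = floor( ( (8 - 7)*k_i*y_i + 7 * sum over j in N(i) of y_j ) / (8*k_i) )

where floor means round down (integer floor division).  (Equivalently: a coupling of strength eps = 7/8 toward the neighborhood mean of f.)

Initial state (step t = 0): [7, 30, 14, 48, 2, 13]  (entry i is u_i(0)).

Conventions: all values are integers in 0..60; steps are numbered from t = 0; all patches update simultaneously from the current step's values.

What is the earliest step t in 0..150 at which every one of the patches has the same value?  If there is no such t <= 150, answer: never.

Simulating step by step:
t=0: [7, 30, 14, 48, 2, 13]  (not all equal)
t=1: [36, 36, 38, 36, 36, 38]  (not all equal)
t=2: [48, 48, 48, 48, 48, 48]  (all equal)

Answer: 2
Key observation: Synchronization is absorbing here: once all patches are equal they stay equal, and step 2 is the first all-equal step.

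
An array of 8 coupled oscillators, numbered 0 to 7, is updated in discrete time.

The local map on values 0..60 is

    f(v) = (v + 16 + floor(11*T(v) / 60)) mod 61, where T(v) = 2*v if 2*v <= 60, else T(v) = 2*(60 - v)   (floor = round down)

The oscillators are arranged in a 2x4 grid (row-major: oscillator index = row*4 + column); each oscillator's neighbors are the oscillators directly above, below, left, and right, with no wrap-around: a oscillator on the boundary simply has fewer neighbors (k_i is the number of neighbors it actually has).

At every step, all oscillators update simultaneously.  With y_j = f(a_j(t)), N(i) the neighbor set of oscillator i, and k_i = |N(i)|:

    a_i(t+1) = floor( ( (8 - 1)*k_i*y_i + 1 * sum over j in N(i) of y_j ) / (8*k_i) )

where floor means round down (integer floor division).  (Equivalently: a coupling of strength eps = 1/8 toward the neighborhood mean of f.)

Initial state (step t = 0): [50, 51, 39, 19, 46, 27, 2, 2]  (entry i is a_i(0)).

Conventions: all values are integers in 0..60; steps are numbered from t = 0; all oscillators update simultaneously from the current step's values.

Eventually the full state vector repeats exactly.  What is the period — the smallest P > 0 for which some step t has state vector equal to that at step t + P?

Simulating step by step:
t=0: [50, 51, 39, 19, 46, 27, 2, 2]
t=1: [7, 10, 3, 37, 9, 46, 18, 19]
t=2: [25, 27, 20, 3, 26, 9, 37, 38]
t=3: [50, 50, 40, 20, 49, 28, 3, 2]
t=4: [8, 9, 4, 38, 10, 48, 20, 19]
t=5: [26, 26, 21, 4, 27, 10, 40, 38]
t=6: [51, 49, 41, 21, 50, 29, 4, 2]
t=7: [8, 9, 4, 39, 11, 49, 21, 19]
t=8: [26, 26, 21, 4, 29, 11, 41, 38]
t=9: [51, 49, 41, 21, 53, 31, 4, 2]
t=10: [9, 9, 4, 39, 12, 51, 21, 19]
t=11: [28, 26, 21, 4, 30, 12, 41, 38]
t=12: [54, 50, 41, 21, 55, 32, 4, 2]
t=13: [10, 9, 4, 39, 13, 52, 21, 19]
t=14: [29, 26, 21, 4, 31, 12, 41, 38]
t=15: [54, 50, 41, 21, 55, 32, 4, 2]

Answer: 3
Key observation: The state at step 12, [54, 50, 41, 21, 55, 32, 4, 2], reappears at step 15 — and no state repeats earlier — so the cycle the system enters has period 3.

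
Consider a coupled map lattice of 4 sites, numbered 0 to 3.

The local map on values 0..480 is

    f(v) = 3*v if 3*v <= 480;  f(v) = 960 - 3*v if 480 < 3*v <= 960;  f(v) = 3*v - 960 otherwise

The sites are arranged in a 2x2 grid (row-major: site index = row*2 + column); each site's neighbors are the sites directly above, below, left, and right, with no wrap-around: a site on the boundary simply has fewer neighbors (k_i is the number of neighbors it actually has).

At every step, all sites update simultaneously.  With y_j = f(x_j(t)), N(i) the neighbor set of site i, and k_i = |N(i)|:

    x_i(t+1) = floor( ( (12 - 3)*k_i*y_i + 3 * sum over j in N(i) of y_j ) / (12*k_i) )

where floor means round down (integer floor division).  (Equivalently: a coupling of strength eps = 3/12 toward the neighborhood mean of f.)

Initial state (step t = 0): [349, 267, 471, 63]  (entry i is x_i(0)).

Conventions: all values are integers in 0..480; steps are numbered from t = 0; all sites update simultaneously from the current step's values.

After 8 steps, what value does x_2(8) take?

Answer: x_2(8) = 377

Derivation:
t=0: [349, 267, 471, 63]
t=1: [141, 153, 374, 218]
t=2: [394, 435, 212, 307]
t=3: [250, 291, 275, 112]
t=4: [185, 133, 169, 279]
t=5: [410, 365, 405, 198]
t=6: [251, 180, 270, 323]
t=7: [226, 342, 139, 78]
t=8: [271, 114, 377, 235]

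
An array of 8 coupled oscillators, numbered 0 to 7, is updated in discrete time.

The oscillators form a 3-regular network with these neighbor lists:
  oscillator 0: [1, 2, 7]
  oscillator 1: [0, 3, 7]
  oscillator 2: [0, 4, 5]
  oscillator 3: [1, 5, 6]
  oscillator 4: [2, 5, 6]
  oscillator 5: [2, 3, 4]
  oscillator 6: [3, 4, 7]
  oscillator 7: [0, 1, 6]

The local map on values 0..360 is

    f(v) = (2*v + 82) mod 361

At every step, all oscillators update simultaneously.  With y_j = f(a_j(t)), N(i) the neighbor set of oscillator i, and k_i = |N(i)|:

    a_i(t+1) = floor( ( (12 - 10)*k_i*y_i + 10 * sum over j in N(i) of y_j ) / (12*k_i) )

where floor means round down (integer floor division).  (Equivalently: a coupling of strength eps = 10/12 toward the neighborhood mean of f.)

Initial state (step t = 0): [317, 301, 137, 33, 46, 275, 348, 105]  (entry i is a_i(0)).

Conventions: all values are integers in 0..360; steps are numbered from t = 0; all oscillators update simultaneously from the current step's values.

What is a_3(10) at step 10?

Answer: a_3(10) = 168

Derivation:
t=0: [317, 301, 137, 33, 46, 275, 348, 105]
t=1: [328, 274, 281, 205, 218, 233, 179, 252]
t=2: [218, 148, 147, 170, 178, 189, 155, 138]
t=3: [134, 162, 95, 51, 53, 59, 142, 116]
t=4: [233, 243, 250, 100, 163, 212, 191, 163]
t=5: [163, 177, 142, 173, 138, 176, 121, 145]
t=6: [33, 47, 133, 142, 171, 131, 175, 125]
t=7: [262, 164, 212, 165, 222, 172, 122, 165]
t=8: [108, 104, 156, 130, 176, 111, 128, 180]
t=9: [161, 248, 193, 315, 199, 175, 194, 270]
t=10: [169, 218, 82, 168, 99, 172, 221, 146]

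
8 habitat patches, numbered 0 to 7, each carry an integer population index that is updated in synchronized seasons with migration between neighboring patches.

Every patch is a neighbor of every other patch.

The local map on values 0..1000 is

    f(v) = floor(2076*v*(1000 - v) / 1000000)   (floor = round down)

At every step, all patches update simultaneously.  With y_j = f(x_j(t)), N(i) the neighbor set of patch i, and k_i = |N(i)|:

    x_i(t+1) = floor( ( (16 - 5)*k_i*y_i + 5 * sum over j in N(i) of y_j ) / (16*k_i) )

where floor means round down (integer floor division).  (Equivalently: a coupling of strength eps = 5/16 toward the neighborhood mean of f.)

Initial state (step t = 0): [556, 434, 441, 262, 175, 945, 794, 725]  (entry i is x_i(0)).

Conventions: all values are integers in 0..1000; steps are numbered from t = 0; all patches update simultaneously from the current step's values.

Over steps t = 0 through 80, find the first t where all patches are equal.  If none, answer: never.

Answer: 4
Key observation: Synchronization is absorbing here: once all patches are equal they stay equal, and step 4 is the first all-equal step.

Derivation:
t=0: [556, 434, 441, 262, 175, 945, 794, 725]  (not all equal)
t=1: [467, 465, 466, 395, 330, 206, 355, 403]  (not all equal)
t=2: [502, 502, 502, 489, 465, 388, 475, 491]  (not all equal)
t=3: [516, 516, 516, 516, 515, 499, 516, 516]  (not all equal)
t=4: [518, 518, 518, 518, 518, 518, 518, 518]  (all equal)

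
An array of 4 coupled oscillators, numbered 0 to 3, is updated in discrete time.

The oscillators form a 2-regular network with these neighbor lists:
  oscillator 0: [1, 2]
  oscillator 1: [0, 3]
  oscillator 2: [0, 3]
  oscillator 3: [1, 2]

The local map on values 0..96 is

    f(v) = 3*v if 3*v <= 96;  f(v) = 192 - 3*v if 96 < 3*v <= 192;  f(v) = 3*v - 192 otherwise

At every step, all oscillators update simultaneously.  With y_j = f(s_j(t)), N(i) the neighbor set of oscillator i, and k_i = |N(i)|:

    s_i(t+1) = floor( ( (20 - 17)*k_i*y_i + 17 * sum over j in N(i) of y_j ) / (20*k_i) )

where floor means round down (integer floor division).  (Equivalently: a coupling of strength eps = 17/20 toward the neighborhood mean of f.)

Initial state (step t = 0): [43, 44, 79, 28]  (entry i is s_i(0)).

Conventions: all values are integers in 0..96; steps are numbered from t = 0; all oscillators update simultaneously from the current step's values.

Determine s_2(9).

Answer: s_2(9) = 91

Derivation:
t=0: [43, 44, 79, 28]
t=1: [54, 71, 69, 57]
t=2: [19, 24, 23, 18]
t=3: [68, 57, 57, 68]
t=4: [19, 13, 13, 19]
t=5: [41, 54, 54, 41]
t=6: [35, 63, 63, 35]
t=7: [15, 74, 74, 15]
t=8: [32, 42, 42, 32]
t=9: [70, 91, 91, 70]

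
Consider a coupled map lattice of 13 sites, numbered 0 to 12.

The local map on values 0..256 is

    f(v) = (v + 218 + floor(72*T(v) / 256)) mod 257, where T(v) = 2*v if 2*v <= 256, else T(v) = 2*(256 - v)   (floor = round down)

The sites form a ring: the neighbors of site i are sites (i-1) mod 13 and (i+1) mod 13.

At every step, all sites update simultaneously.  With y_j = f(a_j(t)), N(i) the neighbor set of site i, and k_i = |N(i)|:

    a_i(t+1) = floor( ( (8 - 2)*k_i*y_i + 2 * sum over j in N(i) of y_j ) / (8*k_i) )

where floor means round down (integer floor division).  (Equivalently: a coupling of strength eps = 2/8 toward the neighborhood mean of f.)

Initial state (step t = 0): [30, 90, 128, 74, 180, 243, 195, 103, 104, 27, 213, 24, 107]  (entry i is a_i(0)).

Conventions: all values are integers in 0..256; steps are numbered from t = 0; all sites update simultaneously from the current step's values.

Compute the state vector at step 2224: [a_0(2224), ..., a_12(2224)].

Answer: [185, 185, 185, 185, 185, 185, 185, 185, 185, 185, 185, 185, 185]
Key observation: The state at step 11, [185, 185, 185, 185, 185, 185, 185, 185, 185, 185, 185, 185, 185], reappears at step 12: the system is in a cycle of period 1 from step 11 on.  Therefore the state at step 2224 equals the state at step 11 + ((2224 - 11) mod 1) = 11, which is [185, 185, 185, 185, 185, 185, 185, 185, 185, 185, 185, 185, 185].

Derivation:
t=0: [30, 90, 128, 74, 180, 243, 195, 103, 104, 27, 213, 24, 107]
t=1: [33, 96, 142, 100, 173, 204, 184, 129, 107, 42, 180, 232, 128]
t=2: [43, 105, 153, 131, 173, 191, 183, 159, 119, 58, 166, 197, 148]
t=3: [57, 118, 164, 165, 178, 186, 184, 171, 137, 78, 163, 186, 154]
t=4: [77, 137, 172, 177, 181, 185, 184, 177, 155, 104, 165, 183, 158]
t=5: [103, 155, 178, 182, 183, 184, 184, 181, 167, 135, 171, 182, 163]
t=6: [134, 166, 181, 183, 184, 185, 184, 183, 177, 167, 177, 182, 170]
t=7: [166, 176, 183, 184, 185, 185, 185, 184, 181, 179, 181, 183, 177]
t=8: [178, 181, 184, 185, 185, 185, 185, 184, 184, 183, 184, 184, 181]
t=9: [182, 183, 184, 185, 185, 185, 185, 185, 185, 185, 185, 184, 183]
t=10: [184, 184, 185, 185, 185, 185, 185, 185, 185, 185, 185, 185, 184]
t=11: [185, 185, 185, 185, 185, 185, 185, 185, 185, 185, 185, 185, 185]
t=12: [185, 185, 185, 185, 185, 185, 185, 185, 185, 185, 185, 185, 185]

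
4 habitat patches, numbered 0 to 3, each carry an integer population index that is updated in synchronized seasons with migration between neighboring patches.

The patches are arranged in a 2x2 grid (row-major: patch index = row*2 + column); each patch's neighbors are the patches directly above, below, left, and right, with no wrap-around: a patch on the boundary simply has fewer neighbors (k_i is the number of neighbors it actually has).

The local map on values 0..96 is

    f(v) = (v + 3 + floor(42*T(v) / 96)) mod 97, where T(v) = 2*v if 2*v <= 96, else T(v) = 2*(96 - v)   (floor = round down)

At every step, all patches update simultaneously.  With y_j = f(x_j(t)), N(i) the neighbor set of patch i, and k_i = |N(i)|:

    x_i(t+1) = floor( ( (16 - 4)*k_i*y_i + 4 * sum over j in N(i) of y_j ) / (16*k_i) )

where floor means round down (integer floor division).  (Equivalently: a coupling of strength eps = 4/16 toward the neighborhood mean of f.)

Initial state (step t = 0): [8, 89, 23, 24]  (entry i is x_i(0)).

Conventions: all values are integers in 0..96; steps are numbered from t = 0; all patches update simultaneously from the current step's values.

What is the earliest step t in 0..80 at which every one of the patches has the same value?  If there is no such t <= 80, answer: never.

Simulating step by step:
t=0: [8, 89, 23, 24]  (not all equal)
t=1: [19, 9, 42, 41]  (not all equal)
t=2: [41, 28, 75, 71]  (not all equal)
t=3: [78, 63, 93, 90]  (not all equal)
t=4: [83, 82, 12, 12]  (not all equal)
t=5: [3, 3, 21, 21]  (not all equal)
t=6: [12, 12, 37, 37]  (not all equal)
t=7: [30, 30, 66, 66]  (not all equal)
t=8: [63, 63, 90, 90]  (not all equal)
t=9: [82, 82, 12, 12]  (not all equal)
t=10: [3, 3, 21, 21]  (not all equal)

Answer: never
Key observation: The state at step 5 reappears at step 10 — the system is in a cycle of period 5 from step 5 on.  No step 0..10 is synchronized, and the cycle repeats forever, so no step up to 80 (or ever) has all patches equal.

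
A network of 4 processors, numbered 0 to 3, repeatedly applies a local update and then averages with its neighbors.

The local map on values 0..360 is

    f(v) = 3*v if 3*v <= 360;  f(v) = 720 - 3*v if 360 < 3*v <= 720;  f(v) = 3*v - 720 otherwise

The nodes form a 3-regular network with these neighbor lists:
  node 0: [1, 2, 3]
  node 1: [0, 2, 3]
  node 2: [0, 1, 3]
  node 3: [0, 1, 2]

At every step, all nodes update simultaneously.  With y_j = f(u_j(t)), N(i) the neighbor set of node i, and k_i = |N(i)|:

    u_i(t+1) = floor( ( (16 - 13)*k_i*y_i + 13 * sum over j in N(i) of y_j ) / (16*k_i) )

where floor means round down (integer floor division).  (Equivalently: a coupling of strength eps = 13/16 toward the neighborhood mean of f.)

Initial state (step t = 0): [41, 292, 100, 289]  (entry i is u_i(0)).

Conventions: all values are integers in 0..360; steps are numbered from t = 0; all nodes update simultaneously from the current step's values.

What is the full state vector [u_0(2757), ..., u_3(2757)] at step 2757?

Simulating step by step:
t=0: [41, 292, 100, 289]
t=1: [186, 183, 171, 184]
t=2: [178, 177, 174, 177]
t=3: [190, 190, 189, 190]
t=4: [150, 150, 150, 150]
t=5: [270, 270, 270, 270]
t=6: [90, 90, 90, 90]
t=7: [270, 270, 270, 270]

Answer: [270, 270, 270, 270]
Key observation: The state at step 5, [270, 270, 270, 270], reappears at step 7: the system is in a cycle of period 2 from step 5 on.  Therefore the state at step 2757 equals the state at step 5 + ((2757 - 5) mod 2) = 5, which is [270, 270, 270, 270].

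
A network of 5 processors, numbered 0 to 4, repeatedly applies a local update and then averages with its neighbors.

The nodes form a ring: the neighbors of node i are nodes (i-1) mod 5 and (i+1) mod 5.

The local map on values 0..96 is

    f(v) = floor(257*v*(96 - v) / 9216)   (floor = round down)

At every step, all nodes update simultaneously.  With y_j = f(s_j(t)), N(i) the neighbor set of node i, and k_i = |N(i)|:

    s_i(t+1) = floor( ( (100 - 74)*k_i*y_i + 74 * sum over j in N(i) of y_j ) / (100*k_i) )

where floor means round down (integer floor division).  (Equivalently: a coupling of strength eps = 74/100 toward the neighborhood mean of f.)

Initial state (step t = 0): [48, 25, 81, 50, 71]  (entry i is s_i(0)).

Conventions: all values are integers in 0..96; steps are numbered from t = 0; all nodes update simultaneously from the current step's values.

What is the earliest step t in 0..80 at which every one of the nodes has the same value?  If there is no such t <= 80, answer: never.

Simulating step by step:
t=0: [48, 25, 81, 50, 71]  (not all equal)
t=1: [52, 48, 50, 46, 60]  (not all equal)
t=2: [62, 63, 64, 62, 62]  (not all equal)
t=3: [57, 57, 57, 57, 58]  (not all equal)
t=4: [61, 61, 61, 61, 61]  (all equal)

Answer: 4
Key observation: Synchronization is absorbing here: once all nodes are equal they stay equal, and step 4 is the first all-equal step.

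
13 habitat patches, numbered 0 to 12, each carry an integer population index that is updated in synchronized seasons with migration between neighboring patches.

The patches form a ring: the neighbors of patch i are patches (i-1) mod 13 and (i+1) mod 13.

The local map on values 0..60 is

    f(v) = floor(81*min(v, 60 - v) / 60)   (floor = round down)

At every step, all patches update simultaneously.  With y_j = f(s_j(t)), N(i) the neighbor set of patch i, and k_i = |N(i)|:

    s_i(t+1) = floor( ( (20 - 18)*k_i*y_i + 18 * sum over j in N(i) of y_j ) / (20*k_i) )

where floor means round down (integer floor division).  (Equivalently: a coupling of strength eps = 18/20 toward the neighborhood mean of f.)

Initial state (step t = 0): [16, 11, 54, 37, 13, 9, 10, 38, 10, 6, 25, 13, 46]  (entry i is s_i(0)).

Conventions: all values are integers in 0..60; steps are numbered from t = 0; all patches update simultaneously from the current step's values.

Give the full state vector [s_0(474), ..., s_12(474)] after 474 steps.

Answer: [37, 37, 37, 38, 39, 39, 39, 39, 39, 39, 38, 37, 37]
Key observation: The state at step 10, [37, 37, 37, 38, 39, 39, 39, 39, 39, 39, 38, 37, 37], reappears at step 14: the system is in a cycle of period 4 from step 10 on.  Therefore the state at step 474 equals the state at step 10 + ((474 - 10) mod 4) = 10, which is [37, 37, 37, 38, 39, 39, 39, 39, 39, 39, 38, 37, 37].

Derivation:
t=0: [16, 11, 54, 37, 13, 9, 10, 38, 10, 6, 25, 13, 46]
t=1: [16, 14, 21, 14, 21, 14, 19, 14, 17, 21, 14, 24, 18]
t=2: [21, 23, 19, 27, 19, 25, 18, 22, 22, 20, 28, 22, 26]
t=3: [32, 26, 32, 26, 33, 25, 30, 26, 28, 32, 28, 35, 29]
t=4: [37, 36, 35, 36, 34, 37, 34, 38, 36, 37, 35, 37, 35]
t=5: [32, 32, 32, 33, 31, 34, 30, 33, 30, 32, 31, 32, 31]
t=6: [37, 37, 36, 37, 35, 39, 35, 39, 36, 39, 37, 38, 37]
t=7: [31, 31, 31, 32, 29, 32, 28, 32, 28, 31, 28, 30, 30]
t=8: [39, 39, 38, 38, 37, 37, 37, 37, 37, 37, 39, 38, 39]
t=9: [28, 28, 28, 29, 30, 31, 31, 31, 31, 29, 29, 28, 28]
t=10: [37, 37, 37, 38, 39, 39, 39, 39, 39, 39, 38, 37, 37]
t=11: [31, 31, 30, 29, 28, 28, 28, 28, 28, 28, 29, 30, 31]
t=12: [39, 39, 39, 38, 37, 37, 37, 37, 37, 37, 38, 39, 39]
t=13: [28, 28, 28, 29, 30, 31, 31, 31, 31, 30, 29, 28, 28]
t=14: [37, 37, 37, 38, 39, 39, 39, 39, 39, 39, 38, 37, 37]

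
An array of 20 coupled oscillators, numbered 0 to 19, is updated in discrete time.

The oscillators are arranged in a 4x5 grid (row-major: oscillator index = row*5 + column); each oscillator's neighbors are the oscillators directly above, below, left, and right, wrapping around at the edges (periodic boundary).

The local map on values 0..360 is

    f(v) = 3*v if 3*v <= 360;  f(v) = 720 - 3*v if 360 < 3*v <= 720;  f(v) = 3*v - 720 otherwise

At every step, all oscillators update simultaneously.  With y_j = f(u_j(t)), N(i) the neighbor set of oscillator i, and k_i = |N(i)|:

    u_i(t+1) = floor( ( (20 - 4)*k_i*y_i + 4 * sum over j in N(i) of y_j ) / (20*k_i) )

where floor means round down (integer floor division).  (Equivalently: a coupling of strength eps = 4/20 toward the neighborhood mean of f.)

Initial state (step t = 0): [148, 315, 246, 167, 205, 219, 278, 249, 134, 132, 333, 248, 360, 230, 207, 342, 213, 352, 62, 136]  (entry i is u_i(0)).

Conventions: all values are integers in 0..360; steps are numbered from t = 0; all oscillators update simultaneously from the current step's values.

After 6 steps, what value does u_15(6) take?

Simulating step by step:
t=0: [148, 315, 246, 167, 205, 219, 278, 249, 134, 132, 333, 248, 360, 230, 207, 342, 213, 352, 62, 136]
t=1: [255, 204, 54, 206, 140, 100, 108, 62, 284, 288, 247, 60, 308, 72, 126, 292, 109, 301, 193, 284]
t=2: [79, 129, 158, 118, 261, 266, 297, 189, 138, 168, 65, 187, 201, 213, 299, 151, 292, 188, 144, 152]
t=3: [226, 306, 246, 328, 103, 103, 172, 164, 285, 204, 190, 159, 121, 109, 179, 256, 170, 165, 273, 250]
t=4: [76, 182, 60, 239, 269, 272, 212, 218, 154, 133, 159, 240, 336, 300, 177, 60, 203, 214, 121, 55]
t=5: [209, 169, 160, 46, 105, 120, 84, 93, 234, 288, 217, 36, 246, 198, 196, 181, 110, 109, 306, 172]
t=6: [127, 216, 239, 148, 280, 315, 249, 249, 48, 156, 94, 119, 56, 119, 132, 176, 305, 300, 198, 204]

Answer: u_15(6) = 176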